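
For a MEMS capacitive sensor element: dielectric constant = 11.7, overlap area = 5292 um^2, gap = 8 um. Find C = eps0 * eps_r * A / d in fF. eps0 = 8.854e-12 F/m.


Step 1: Convert area to m^2: A = 5292e-12 m^2
Step 2: Convert gap to m: d = 8e-6 m
Step 3: C = eps0 * eps_r * A / d
C = 8.854e-12 * 11.7 * 5292e-12 / 8e-6
Step 4: Convert to fF (multiply by 1e15).
C = 68.53 fF


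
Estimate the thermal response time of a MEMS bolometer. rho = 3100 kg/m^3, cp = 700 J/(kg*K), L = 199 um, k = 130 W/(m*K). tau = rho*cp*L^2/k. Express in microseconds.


Step 1: Convert L to m: L = 199e-6 m
Step 2: L^2 = (199e-6)^2 = 3.9601e-08 m^2
Step 3: tau = 3100 * 700 * 3.9601e-08 / 130 = 6.6103208e-04 s
Step 4: Convert to microseconds (multiply by 1e6).
tau = 661.032 us


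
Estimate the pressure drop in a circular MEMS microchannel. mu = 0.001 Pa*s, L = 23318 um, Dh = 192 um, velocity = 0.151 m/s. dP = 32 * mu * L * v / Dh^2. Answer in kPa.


Step 1: Convert to SI: L = 23318e-6 m, Dh = 192e-6 m
Step 2: dP = 32 * 0.001 * 23318e-6 * 0.151 / (192e-6)^2
Step 3: dP = 3056.44 Pa
Step 4: Convert to kPa: dP = 3.06 kPa


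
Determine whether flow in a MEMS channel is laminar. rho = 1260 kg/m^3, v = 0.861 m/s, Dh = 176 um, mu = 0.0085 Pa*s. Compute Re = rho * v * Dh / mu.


Step 1: Convert Dh to meters: Dh = 176e-6 m
Step 2: Re = rho * v * Dh / mu
Re = 1260 * 0.861 * 176e-6 / 0.0085
Re = 22.463
Since Re = 22.463 is below ~2300, the flow is laminar.


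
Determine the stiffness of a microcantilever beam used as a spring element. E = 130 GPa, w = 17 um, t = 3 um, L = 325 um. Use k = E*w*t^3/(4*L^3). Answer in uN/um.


Step 1: Convert E to consistent units (1 GPa = 1000 uN/um^2).
E = 130 GPa = 130000 uN/um^2
Step 2: Compute t^3 = 3^3 = 27
Step 3: Compute L^3 = 325^3 = 34328125
Step 4: k = 130000 * 17 * 27 / (4 * 34328125)
k = 0.4346 uN/um


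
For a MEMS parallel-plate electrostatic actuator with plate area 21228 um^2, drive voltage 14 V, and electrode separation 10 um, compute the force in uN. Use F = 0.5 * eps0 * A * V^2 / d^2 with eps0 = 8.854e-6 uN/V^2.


Step 1: Identify parameters.
eps0 = 8.854e-6 uN/V^2, A = 21228 um^2, V = 14 V, d = 10 um
Step 2: Compute V^2 = 14^2 = 196
Step 3: Compute d^2 = 10^2 = 100
Step 4: F = 0.5 * 8.854e-6 * 21228 * 196 / 100
F = 0.184 uN


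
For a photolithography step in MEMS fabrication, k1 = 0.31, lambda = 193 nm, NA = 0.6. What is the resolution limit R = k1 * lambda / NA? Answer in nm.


Step 1: Identify values: k1 = 0.31, lambda = 193 nm, NA = 0.6
Step 2: R = k1 * lambda / NA
R = 0.31 * 193 / 0.6
R = 99.7 nm


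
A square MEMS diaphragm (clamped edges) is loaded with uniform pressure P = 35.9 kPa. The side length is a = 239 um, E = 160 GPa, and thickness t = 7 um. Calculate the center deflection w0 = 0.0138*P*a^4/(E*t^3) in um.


Step 1: Convert pressure to compatible units (E is in GPa, so P in GPa).
P = 35.9 kPa = 35.9e-6 GPa
Step 2: Compute numerator: 0.0138 * P * a^4.
a^4 = 239^4 = 3262808641
numerator = 0.0138 * 35.9e-6 * 3262808641 = 1.6165e+03
Step 3: Compute denominator: E * t^3 = 160 * 7^3 = 54880
Step 4: w0 = numerator / denominator = 1.6165e+03 / 54880 = 0.0295 um


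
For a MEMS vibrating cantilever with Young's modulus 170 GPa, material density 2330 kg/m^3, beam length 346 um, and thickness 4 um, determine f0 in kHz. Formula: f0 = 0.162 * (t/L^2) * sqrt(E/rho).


Step 1: Convert units to SI.
t_SI = 4e-6 m, L_SI = 346e-6 m
Step 2: Calculate sqrt(E/rho).
sqrt(170e9 / 2330) = 8541.74 m/s
Step 3: Compute f0.
f0 = 0.162 * 4e-6 / (346e-6)^2 * 8541.74 = 46234.8 Hz = 46.23 kHz


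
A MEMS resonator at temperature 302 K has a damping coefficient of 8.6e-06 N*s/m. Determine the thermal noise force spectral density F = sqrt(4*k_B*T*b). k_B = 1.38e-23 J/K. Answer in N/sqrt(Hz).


Step 1: Compute 4 * k_B * T * b
= 4 * 1.38e-23 * 302 * 8.6e-06
= 1.4337e-25 N^2/Hz
Step 2: F_noise = sqrt(1.4337e-25)
F_noise = 3.79e-13 N/sqrt(Hz)


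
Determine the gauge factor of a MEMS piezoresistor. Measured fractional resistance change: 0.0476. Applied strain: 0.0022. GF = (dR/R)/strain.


Step 1: Identify values.
dR/R = 0.0476, strain = 0.0022
Step 2: GF = (dR/R) / strain = 0.0476 / 0.0022
GF = 21.6


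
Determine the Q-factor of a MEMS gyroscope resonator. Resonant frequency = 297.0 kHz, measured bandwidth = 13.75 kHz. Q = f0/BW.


Step 1: Q = f0 / bandwidth
Step 2: Q = 297.0 / 13.75
Q = 21.6


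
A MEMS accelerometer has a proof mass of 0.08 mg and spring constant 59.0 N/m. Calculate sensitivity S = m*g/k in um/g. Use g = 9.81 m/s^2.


Step 1: Convert mass: m = 0.08 mg = 8.00e-08 kg
Step 2: S = m * g / k = 8.00e-08 * 9.81 / 59.0
Step 3: S = 1.33e-08 m/g
Step 4: Convert to um/g: S = 0.013 um/g


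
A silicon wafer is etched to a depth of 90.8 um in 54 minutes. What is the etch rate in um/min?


Step 1: Etch rate = depth / time
Step 2: rate = 90.8 / 54
rate = 1.681 um/min


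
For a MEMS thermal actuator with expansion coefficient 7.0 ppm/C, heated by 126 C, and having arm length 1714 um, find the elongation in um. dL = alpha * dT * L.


Step 1: Convert CTE: alpha = 7.0 ppm/C = 7.0e-6 /C
Step 2: dL = 7.0e-6 * 126 * 1714
dL = 1.5117 um


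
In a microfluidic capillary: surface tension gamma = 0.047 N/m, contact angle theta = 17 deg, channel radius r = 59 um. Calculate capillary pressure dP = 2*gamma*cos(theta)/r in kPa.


Step 1: cos(17 deg) = 0.9563
Step 2: Convert r to m: r = 59e-6 m
Step 3: dP = 2 * 0.047 * 0.9563 / 59e-6 = 1523.6 Pa
Step 4: Convert Pa to kPa (divide by 1000).
dP = 1.52 kPa


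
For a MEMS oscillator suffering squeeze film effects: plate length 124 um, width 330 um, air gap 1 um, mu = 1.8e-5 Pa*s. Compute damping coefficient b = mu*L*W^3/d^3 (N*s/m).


Step 1: Convert to SI.
L = 124e-6 m, W = 330e-6 m, d = 1e-6 m
Step 2: W^3 = (330e-6)^3 = 3.59e-11 m^3
Step 3: d^3 = (1e-6)^3 = 1.00e-18 m^3
Step 4: b = 1.8e-5 * 124e-6 * 3.59e-11 / 1.00e-18
b = 8.02e-02 N*s/m


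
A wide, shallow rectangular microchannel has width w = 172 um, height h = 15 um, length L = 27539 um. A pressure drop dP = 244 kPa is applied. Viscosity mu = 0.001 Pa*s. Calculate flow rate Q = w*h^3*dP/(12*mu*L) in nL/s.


Step 1: Convert all dimensions to SI (meters).
w = 172e-6 m, h = 15e-6 m, L = 27539e-6 m, dP = 244e3 Pa
Step 2: Q = w * h^3 * dP / (12 * mu * L)
Q = 172e-6 * (15e-6)^3 * 244e3 / (12 * 0.001 * 27539e-6) = 4.286103e-10 m^3/s
Step 3: Convert Q from m^3/s to nL/s (1 m^3 = 1e12 nL, so multiply by 1e12).
Q = 428.61 nL/s


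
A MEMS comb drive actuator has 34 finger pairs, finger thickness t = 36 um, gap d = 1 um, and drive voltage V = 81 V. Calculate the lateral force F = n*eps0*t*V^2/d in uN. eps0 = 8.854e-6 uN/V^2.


Step 1: Parameters: n=34, eps0=8.854e-6 uN/V^2, t=36 um, V=81 V, d=1 um
Step 2: V^2 = 6561
Step 3: F = 34 * 8.854e-6 * 36 * 6561 / 1
F = 71.103 uN


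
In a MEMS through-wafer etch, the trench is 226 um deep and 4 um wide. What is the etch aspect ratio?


Step 1: AR = depth / width
Step 2: AR = 226 / 4
AR = 56.5


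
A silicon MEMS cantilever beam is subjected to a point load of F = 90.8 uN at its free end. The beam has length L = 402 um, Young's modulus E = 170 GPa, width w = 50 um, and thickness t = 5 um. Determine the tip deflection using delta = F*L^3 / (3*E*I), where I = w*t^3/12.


Step 1: Calculate the second moment of area.
I = w * t^3 / 12 = 50 * 5^3 / 12 = 520.8333 um^4
Step 2: Convert E to consistent units (1 GPa = 1000 uN/um^2).
E = 170 GPa = 170000 uN/um^2
Step 3: Calculate tip deflection.
delta = F * L^3 / (3 * E * I)
delta = 90.8 * 402^3 / (3 * 170000 * 520.8333)
delta = 22.2073 um


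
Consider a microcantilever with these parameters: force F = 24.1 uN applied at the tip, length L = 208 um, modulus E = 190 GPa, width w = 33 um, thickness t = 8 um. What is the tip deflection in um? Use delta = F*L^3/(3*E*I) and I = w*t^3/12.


Step 1: Calculate the second moment of area.
I = w * t^3 / 12 = 33 * 8^3 / 12 = 1408.0 um^4
Step 2: Convert E to consistent units (1 GPa = 1000 uN/um^2).
E = 190 GPa = 190000 uN/um^2
Step 3: Calculate tip deflection.
delta = F * L^3 / (3 * E * I)
delta = 24.1 * 208^3 / (3 * 190000 * 1408.0)
delta = 0.2702 um


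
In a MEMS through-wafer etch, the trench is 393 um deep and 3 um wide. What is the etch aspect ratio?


Step 1: AR = depth / width
Step 2: AR = 393 / 3
AR = 131.0


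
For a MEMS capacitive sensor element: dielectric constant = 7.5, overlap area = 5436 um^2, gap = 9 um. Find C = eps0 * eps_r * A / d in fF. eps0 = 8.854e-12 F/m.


Step 1: Convert area to m^2: A = 5436e-12 m^2
Step 2: Convert gap to m: d = 9e-6 m
Step 3: C = eps0 * eps_r * A / d
C = 8.854e-12 * 7.5 * 5436e-12 / 9e-6
Step 4: Convert to fF (multiply by 1e15).
C = 40.11 fF


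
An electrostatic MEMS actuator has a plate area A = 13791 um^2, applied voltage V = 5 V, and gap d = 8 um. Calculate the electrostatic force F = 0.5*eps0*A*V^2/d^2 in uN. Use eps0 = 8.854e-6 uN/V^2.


Step 1: Identify parameters.
eps0 = 8.854e-6 uN/V^2, A = 13791 um^2, V = 5 V, d = 8 um
Step 2: Compute V^2 = 5^2 = 25
Step 3: Compute d^2 = 8^2 = 64
Step 4: F = 0.5 * 8.854e-6 * 13791 * 25 / 64
F = 0.024 uN


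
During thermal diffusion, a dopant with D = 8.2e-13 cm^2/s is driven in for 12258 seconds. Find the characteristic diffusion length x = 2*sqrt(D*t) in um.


Step 1: Compute D*t = 8.2e-13 * 12258 = 1.005156e-08 cm^2
Step 2: sqrt(D*t) = 1.00257e-04 cm
Step 3: x = 2 * 1.00257e-04 cm = 2.00514e-04 cm
Step 4: Convert to um (1 cm = 1e4 um): x = 2.005 um


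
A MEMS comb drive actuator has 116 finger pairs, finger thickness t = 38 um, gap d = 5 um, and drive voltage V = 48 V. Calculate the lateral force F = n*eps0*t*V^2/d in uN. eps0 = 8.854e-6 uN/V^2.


Step 1: Parameters: n=116, eps0=8.854e-6 uN/V^2, t=38 um, V=48 V, d=5 um
Step 2: V^2 = 2304
Step 3: F = 116 * 8.854e-6 * 38 * 2304 / 5
F = 17.984 uN


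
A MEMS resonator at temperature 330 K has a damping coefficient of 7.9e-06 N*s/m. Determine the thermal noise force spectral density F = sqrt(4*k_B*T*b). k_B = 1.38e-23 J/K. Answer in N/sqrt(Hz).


Step 1: Compute 4 * k_B * T * b
= 4 * 1.38e-23 * 330 * 7.9e-06
= 1.4391e-25 N^2/Hz
Step 2: F_noise = sqrt(1.4391e-25)
F_noise = 3.79e-13 N/sqrt(Hz)


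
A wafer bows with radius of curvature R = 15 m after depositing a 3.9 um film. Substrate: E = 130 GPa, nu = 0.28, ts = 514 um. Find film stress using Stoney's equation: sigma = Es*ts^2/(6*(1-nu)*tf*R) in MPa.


Step 1: Compute numerator: Es * ts^2 = 130 * 514^2 = 34345480 (GPa*um^2)
Step 2: Compute denominator (R in um): 6*(1-nu)*tf*R = 6*0.72*3.9*15e6 = 252720000.0 (um^2)
Step 3: sigma (GPa) = 34345480 / 252720000.0 = 1.35903e-01 GPa
Step 4: Convert to MPa (x1000): sigma = 135.9 MPa


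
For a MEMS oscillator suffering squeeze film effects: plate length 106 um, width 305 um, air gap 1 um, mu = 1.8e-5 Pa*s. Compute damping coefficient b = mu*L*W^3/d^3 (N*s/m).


Step 1: Convert to SI.
L = 106e-6 m, W = 305e-6 m, d = 1e-6 m
Step 2: W^3 = (305e-6)^3 = 2.84e-11 m^3
Step 3: d^3 = (1e-6)^3 = 1.00e-18 m^3
Step 4: b = 1.8e-5 * 106e-6 * 2.84e-11 / 1.00e-18
b = 5.41e-02 N*s/m


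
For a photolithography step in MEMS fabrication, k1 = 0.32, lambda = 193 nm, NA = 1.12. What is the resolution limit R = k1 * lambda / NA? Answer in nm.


Step 1: Identify values: k1 = 0.32, lambda = 193 nm, NA = 1.12
Step 2: R = k1 * lambda / NA
R = 0.32 * 193 / 1.12
R = 55.1 nm


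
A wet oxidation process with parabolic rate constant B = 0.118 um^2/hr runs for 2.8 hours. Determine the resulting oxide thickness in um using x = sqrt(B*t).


Step 1: Compute B*t = 0.118 * 2.8 = 0.3304
Step 2: x = sqrt(0.3304)
x = 0.575 um


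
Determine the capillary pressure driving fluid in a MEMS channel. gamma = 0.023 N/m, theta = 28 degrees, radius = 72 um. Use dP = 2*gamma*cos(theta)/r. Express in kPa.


Step 1: cos(28 deg) = 0.8829
Step 2: Convert r to m: r = 72e-6 m
Step 3: dP = 2 * 0.023 * 0.8829 / 72e-6 = 564.1 Pa
Step 4: Convert Pa to kPa (divide by 1000).
dP = 0.56 kPa


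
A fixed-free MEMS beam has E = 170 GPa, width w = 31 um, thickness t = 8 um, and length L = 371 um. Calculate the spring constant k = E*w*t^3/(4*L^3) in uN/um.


Step 1: Convert E to consistent units (1 GPa = 1000 uN/um^2).
E = 170 GPa = 170000 uN/um^2
Step 2: Compute t^3 = 8^3 = 512
Step 3: Compute L^3 = 371^3 = 51064811
Step 4: k = 170000 * 31 * 512 / (4 * 51064811)
k = 13.2099 uN/um


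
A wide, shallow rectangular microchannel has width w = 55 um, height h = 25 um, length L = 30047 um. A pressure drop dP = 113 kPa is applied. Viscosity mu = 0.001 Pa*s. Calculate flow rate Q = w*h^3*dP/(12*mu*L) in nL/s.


Step 1: Convert all dimensions to SI (meters).
w = 55e-6 m, h = 25e-6 m, L = 30047e-6 m, dP = 113e3 Pa
Step 2: Q = w * h^3 * dP / (12 * mu * L)
Q = 55e-6 * (25e-6)^3 * 113e3 / (12 * 0.001 * 30047e-6) = 2.6932632e-10 m^3/s
Step 3: Convert Q from m^3/s to nL/s (1 m^3 = 1e12 nL, so multiply by 1e12).
Q = 269.326 nL/s


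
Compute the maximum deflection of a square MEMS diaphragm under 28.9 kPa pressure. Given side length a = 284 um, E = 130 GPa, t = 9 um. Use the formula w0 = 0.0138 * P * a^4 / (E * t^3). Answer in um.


Step 1: Convert pressure to compatible units (E is in GPa, so P in GPa).
P = 28.9 kPa = 28.9e-6 GPa
Step 2: Compute numerator: 0.0138 * P * a^4.
a^4 = 284^4 = 6505390336
numerator = 0.0138 * 28.9e-6 * 6505390336 = 2.5945e+03
Step 3: Compute denominator: E * t^3 = 130 * 9^3 = 94770
Step 4: w0 = numerator / denominator = 2.5945e+03 / 94770 = 0.0274 um


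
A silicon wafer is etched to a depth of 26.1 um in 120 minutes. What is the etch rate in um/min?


Step 1: Etch rate = depth / time
Step 2: rate = 26.1 / 120
rate = 0.218 um/min


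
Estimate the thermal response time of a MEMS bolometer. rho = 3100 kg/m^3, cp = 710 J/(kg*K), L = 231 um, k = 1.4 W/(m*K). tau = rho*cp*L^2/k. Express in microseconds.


Step 1: Convert L to m: L = 231e-6 m
Step 2: L^2 = (231e-6)^2 = 5.3361e-08 m^2
Step 3: tau = 3100 * 710 * 5.3361e-08 / 1.4 = 8.3891115e-02 s
Step 4: Convert to microseconds (multiply by 1e6).
tau = 83891.115 us


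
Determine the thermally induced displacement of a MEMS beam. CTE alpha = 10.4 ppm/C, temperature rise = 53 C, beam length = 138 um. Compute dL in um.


Step 1: Convert CTE: alpha = 10.4 ppm/C = 10.4e-6 /C
Step 2: dL = 10.4e-6 * 53 * 138
dL = 0.0761 um


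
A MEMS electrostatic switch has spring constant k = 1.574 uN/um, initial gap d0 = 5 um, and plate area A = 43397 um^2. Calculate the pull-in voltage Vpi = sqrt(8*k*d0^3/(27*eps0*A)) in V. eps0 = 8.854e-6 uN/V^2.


Step 1: Compute numerator: 8 * k * d0^3 = 8 * 1.574 * 5^3 = 1574.0
Step 2: Compute denominator: 27 * eps0 * A = 27 * 8.854e-6 * 43397 = 10.3744
Step 3: Vpi = sqrt(1574.0 / 10.3744)
Vpi = 12.32 V


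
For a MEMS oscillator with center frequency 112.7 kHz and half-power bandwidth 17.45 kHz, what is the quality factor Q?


Step 1: Q = f0 / bandwidth
Step 2: Q = 112.7 / 17.45
Q = 6.5


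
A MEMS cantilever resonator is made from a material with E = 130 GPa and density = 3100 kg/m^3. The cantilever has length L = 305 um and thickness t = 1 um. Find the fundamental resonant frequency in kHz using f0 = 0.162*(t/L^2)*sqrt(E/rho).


Step 1: Convert units to SI.
t_SI = 1e-6 m, L_SI = 305e-6 m
Step 2: Calculate sqrt(E/rho).
sqrt(130e9 / 3100) = 6475.76 m/s
Step 3: Compute f0.
f0 = 0.162 * 1e-6 / (305e-6)^2 * 6475.76 = 11277.3 Hz = 11.28 kHz


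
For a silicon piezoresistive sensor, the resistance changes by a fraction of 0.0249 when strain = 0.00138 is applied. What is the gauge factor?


Step 1: Identify values.
dR/R = 0.0249, strain = 0.00138
Step 2: GF = (dR/R) / strain = 0.0249 / 0.00138
GF = 18.0


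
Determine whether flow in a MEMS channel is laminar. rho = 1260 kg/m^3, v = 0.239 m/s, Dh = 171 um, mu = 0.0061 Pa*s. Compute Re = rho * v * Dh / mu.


Step 1: Convert Dh to meters: Dh = 171e-6 m
Step 2: Re = rho * v * Dh / mu
Re = 1260 * 0.239 * 171e-6 / 0.0061
Re = 8.442
Since Re = 8.442 is below ~2300, the flow is laminar.


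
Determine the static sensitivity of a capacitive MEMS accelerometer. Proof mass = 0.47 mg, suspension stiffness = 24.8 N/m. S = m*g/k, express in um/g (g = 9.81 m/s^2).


Step 1: Convert mass: m = 0.47 mg = 4.70e-07 kg
Step 2: S = m * g / k = 4.70e-07 * 9.81 / 24.8
Step 3: S = 1.86e-07 m/g
Step 4: Convert to um/g: S = 0.186 um/g


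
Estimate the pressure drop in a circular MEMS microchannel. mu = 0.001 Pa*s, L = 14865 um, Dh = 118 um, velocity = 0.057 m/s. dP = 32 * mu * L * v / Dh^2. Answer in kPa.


Step 1: Convert to SI: L = 14865e-6 m, Dh = 118e-6 m
Step 2: dP = 32 * 0.001 * 14865e-6 * 0.057 / (118e-6)^2
Step 3: dP = 1947.27 Pa
Step 4: Convert to kPa: dP = 1.95 kPa


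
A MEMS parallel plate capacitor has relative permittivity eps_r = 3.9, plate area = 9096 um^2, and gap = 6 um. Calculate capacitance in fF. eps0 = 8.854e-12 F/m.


Step 1: Convert area to m^2: A = 9096e-12 m^2
Step 2: Convert gap to m: d = 6e-6 m
Step 3: C = eps0 * eps_r * A / d
C = 8.854e-12 * 3.9 * 9096e-12 / 6e-6
Step 4: Convert to fF (multiply by 1e15).
C = 52.35 fF


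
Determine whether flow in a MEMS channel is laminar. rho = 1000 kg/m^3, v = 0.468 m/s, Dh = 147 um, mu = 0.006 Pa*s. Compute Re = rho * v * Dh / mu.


Step 1: Convert Dh to meters: Dh = 147e-6 m
Step 2: Re = rho * v * Dh / mu
Re = 1000 * 0.468 * 147e-6 / 0.006
Re = 11.466
Since Re = 11.466 is below ~2300, the flow is laminar.


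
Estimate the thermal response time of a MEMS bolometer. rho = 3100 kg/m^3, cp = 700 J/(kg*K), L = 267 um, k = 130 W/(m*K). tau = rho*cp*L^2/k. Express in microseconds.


Step 1: Convert L to m: L = 267e-6 m
Step 2: L^2 = (267e-6)^2 = 7.1289e-08 m^2
Step 3: tau = 3100 * 700 * 7.1289e-08 / 130 = 1.18997792e-03 s
Step 4: Convert to microseconds (multiply by 1e6).
tau = 1189.978 us


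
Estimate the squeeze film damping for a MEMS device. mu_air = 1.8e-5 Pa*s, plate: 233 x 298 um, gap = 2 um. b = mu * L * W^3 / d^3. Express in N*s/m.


Step 1: Convert to SI.
L = 233e-6 m, W = 298e-6 m, d = 2e-6 m
Step 2: W^3 = (298e-6)^3 = 2.65e-11 m^3
Step 3: d^3 = (2e-6)^3 = 8.00e-18 m^3
Step 4: b = 1.8e-5 * 233e-6 * 2.65e-11 / 8.00e-18
b = 1.39e-02 N*s/m


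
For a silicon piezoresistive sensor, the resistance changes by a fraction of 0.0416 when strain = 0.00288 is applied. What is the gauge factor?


Step 1: Identify values.
dR/R = 0.0416, strain = 0.00288
Step 2: GF = (dR/R) / strain = 0.0416 / 0.00288
GF = 14.4


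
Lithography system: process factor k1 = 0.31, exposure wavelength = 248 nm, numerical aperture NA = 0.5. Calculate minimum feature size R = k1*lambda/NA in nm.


Step 1: Identify values: k1 = 0.31, lambda = 248 nm, NA = 0.5
Step 2: R = k1 * lambda / NA
R = 0.31 * 248 / 0.5
R = 153.8 nm


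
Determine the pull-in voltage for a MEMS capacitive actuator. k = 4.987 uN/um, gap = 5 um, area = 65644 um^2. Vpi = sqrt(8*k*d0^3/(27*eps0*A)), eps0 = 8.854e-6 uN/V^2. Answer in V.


Step 1: Compute numerator: 8 * k * d0^3 = 8 * 4.987 * 5^3 = 4987.0
Step 2: Compute denominator: 27 * eps0 * A = 27 * 8.854e-6 * 65644 = 15.692723
Step 3: Vpi = sqrt(4987.0 / 15.692723)
Vpi = 17.83 V


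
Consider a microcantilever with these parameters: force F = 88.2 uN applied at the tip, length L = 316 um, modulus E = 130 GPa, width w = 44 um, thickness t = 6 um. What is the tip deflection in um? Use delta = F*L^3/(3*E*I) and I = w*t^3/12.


Step 1: Calculate the second moment of area.
I = w * t^3 / 12 = 44 * 6^3 / 12 = 792.0 um^4
Step 2: Convert E to consistent units (1 GPa = 1000 uN/um^2).
E = 130 GPa = 130000 uN/um^2
Step 3: Calculate tip deflection.
delta = F * L^3 / (3 * E * I)
delta = 88.2 * 316^3 / (3 * 130000 * 792.0)
delta = 9.0103 um


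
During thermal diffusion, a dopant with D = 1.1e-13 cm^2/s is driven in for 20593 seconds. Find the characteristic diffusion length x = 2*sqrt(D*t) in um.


Step 1: Compute D*t = 1.1e-13 * 20593 = 2.26523e-09 cm^2
Step 2: sqrt(D*t) = 4.7594e-05 cm
Step 3: x = 2 * 4.7594e-05 cm = 9.5188e-05 cm
Step 4: Convert to um (1 cm = 1e4 um): x = 0.952 um


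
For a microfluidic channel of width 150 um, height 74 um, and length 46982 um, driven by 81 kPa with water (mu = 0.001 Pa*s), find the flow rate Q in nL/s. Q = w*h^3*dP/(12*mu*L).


Step 1: Convert all dimensions to SI (meters).
w = 150e-6 m, h = 74e-6 m, L = 46982e-6 m, dP = 81e3 Pa
Step 2: Q = w * h^3 * dP / (12 * mu * L)
Q = 150e-6 * (74e-6)^3 * 81e3 / (12 * 0.001 * 46982e-6) = 8.73290409e-09 m^3/s
Step 3: Convert Q from m^3/s to nL/s (1 m^3 = 1e12 nL, so multiply by 1e12).
Q = 8732.904 nL/s


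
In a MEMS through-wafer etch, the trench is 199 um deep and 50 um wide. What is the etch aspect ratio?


Step 1: AR = depth / width
Step 2: AR = 199 / 50
AR = 4.0


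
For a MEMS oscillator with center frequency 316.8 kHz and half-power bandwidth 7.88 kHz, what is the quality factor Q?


Step 1: Q = f0 / bandwidth
Step 2: Q = 316.8 / 7.88
Q = 40.2


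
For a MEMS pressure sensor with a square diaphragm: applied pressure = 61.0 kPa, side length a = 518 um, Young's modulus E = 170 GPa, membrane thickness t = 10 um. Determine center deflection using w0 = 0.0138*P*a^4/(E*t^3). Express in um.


Step 1: Convert pressure to compatible units (E is in GPa, so P in GPa).
P = 61.0 kPa = 61.0e-6 GPa
Step 2: Compute numerator: 0.0138 * P * a^4.
a^4 = 518^4 = 71997768976
numerator = 0.0138 * 61.0e-6 * 71997768976 = 6.06077e+04
Step 3: Compute denominator: E * t^3 = 170 * 10^3 = 170000
Step 4: w0 = numerator / denominator = 6.06077e+04 / 170000 = 0.3565 um


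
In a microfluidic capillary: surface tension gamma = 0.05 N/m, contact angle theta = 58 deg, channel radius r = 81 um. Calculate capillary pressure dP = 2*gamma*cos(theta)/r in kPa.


Step 1: cos(58 deg) = 0.5299
Step 2: Convert r to m: r = 81e-6 m
Step 3: dP = 2 * 0.05 * 0.5299 / 81e-6 = 654.2 Pa
Step 4: Convert Pa to kPa (divide by 1000).
dP = 0.65 kPa


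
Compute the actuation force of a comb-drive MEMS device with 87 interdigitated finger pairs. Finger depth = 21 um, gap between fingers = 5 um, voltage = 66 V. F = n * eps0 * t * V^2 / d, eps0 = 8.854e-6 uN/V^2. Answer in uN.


Step 1: Parameters: n=87, eps0=8.854e-6 uN/V^2, t=21 um, V=66 V, d=5 um
Step 2: V^2 = 4356
Step 3: F = 87 * 8.854e-6 * 21 * 4356 / 5
F = 14.093 uN


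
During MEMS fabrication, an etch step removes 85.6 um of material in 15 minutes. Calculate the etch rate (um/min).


Step 1: Etch rate = depth / time
Step 2: rate = 85.6 / 15
rate = 5.707 um/min


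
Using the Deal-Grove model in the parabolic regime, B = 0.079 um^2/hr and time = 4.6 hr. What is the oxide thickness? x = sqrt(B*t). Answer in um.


Step 1: Compute B*t = 0.079 * 4.6 = 0.3634
Step 2: x = sqrt(0.3634)
x = 0.603 um


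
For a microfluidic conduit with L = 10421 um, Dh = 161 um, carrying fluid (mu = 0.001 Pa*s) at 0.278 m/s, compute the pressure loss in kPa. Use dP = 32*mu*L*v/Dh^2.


Step 1: Convert to SI: L = 10421e-6 m, Dh = 161e-6 m
Step 2: dP = 32 * 0.001 * 10421e-6 * 0.278 / (161e-6)^2
Step 3: dP = 3576.45 Pa
Step 4: Convert to kPa: dP = 3.58 kPa


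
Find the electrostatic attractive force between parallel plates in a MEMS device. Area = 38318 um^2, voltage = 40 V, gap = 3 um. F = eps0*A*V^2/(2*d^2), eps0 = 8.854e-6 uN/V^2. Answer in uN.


Step 1: Identify parameters.
eps0 = 8.854e-6 uN/V^2, A = 38318 um^2, V = 40 V, d = 3 um
Step 2: Compute V^2 = 40^2 = 1600
Step 3: Compute d^2 = 3^2 = 9
Step 4: F = 0.5 * 8.854e-6 * 38318 * 1600 / 9
F = 30.157 uN


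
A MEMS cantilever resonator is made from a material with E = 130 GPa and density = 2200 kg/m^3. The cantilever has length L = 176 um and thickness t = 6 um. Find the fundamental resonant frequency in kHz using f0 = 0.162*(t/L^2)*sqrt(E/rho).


Step 1: Convert units to SI.
t_SI = 6e-6 m, L_SI = 176e-6 m
Step 2: Calculate sqrt(E/rho).
sqrt(130e9 / 2200) = 7687.06 m/s
Step 3: Compute f0.
f0 = 0.162 * 6e-6 / (176e-6)^2 * 7687.06 = 241213.3 Hz = 241.21 kHz


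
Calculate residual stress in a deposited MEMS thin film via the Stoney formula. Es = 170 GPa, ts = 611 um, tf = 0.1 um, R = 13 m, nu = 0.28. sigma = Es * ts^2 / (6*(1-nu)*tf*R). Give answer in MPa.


Step 1: Compute numerator: Es * ts^2 = 170 * 611^2 = 63464570 (GPa*um^2)
Step 2: Compute denominator (R in um): 6*(1-nu)*tf*R = 6*0.72*0.1*13e6 = 5616000.0 (um^2)
Step 3: sigma (GPa) = 63464570 / 5616000.0 = 1.1300671e+01 GPa
Step 4: Convert to MPa (x1000): sigma = 11300.7 MPa


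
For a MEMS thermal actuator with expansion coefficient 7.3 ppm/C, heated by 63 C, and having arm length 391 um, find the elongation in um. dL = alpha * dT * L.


Step 1: Convert CTE: alpha = 7.3 ppm/C = 7.3e-6 /C
Step 2: dL = 7.3e-6 * 63 * 391
dL = 0.1798 um


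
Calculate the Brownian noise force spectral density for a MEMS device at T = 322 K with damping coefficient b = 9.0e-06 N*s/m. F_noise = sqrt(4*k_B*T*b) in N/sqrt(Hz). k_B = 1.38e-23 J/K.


Step 1: Compute 4 * k_B * T * b
= 4 * 1.38e-23 * 322 * 9.0e-06
= 1.5997e-25 N^2/Hz
Step 2: F_noise = sqrt(1.5997e-25)
F_noise = 4.00e-13 N/sqrt(Hz)


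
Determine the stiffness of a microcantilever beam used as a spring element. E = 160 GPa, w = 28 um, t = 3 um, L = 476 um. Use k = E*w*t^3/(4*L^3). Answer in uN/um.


Step 1: Convert E to consistent units (1 GPa = 1000 uN/um^2).
E = 160 GPa = 160000 uN/um^2
Step 2: Compute t^3 = 3^3 = 27
Step 3: Compute L^3 = 476^3 = 107850176
Step 4: k = 160000 * 28 * 27 / (4 * 107850176)
k = 0.2804 uN/um


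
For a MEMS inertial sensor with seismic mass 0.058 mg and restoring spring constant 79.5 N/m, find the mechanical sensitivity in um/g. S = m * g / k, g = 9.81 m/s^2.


Step 1: Convert mass: m = 0.058 mg = 5.80e-08 kg
Step 2: S = m * g / k = 5.80e-08 * 9.81 / 79.5
Step 3: S = 7.16e-09 m/g
Step 4: Convert to um/g: S = 0.007 um/g


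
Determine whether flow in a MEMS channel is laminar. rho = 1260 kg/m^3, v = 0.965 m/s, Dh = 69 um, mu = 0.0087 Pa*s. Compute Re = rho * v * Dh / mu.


Step 1: Convert Dh to meters: Dh = 69e-6 m
Step 2: Re = rho * v * Dh / mu
Re = 1260 * 0.965 * 69e-6 / 0.0087
Re = 9.643
Since Re = 9.643 is below ~2300, the flow is laminar.


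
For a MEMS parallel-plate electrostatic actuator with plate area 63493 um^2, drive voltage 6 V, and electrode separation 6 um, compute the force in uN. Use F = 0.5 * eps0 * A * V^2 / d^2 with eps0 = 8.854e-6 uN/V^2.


Step 1: Identify parameters.
eps0 = 8.854e-6 uN/V^2, A = 63493 um^2, V = 6 V, d = 6 um
Step 2: Compute V^2 = 6^2 = 36
Step 3: Compute d^2 = 6^2 = 36
Step 4: F = 0.5 * 8.854e-6 * 63493 * 36 / 36
F = 0.281 uN


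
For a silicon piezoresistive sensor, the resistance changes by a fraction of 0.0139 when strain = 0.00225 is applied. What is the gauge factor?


Step 1: Identify values.
dR/R = 0.0139, strain = 0.00225
Step 2: GF = (dR/R) / strain = 0.0139 / 0.00225
GF = 6.2


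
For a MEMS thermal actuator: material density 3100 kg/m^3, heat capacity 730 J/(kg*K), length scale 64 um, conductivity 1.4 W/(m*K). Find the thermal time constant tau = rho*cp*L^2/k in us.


Step 1: Convert L to m: L = 64e-6 m
Step 2: L^2 = (64e-6)^2 = 4.096e-09 m^2
Step 3: tau = 3100 * 730 * 4.096e-09 / 1.4 = 6.62089143e-03 s
Step 4: Convert to microseconds (multiply by 1e6).
tau = 6620.891 us


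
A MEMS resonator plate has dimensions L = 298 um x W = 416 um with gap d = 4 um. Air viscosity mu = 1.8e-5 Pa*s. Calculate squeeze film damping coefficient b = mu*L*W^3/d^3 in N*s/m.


Step 1: Convert to SI.
L = 298e-6 m, W = 416e-6 m, d = 4e-6 m
Step 2: W^3 = (416e-6)^3 = 7.20e-11 m^3
Step 3: d^3 = (4e-6)^3 = 6.40e-17 m^3
Step 4: b = 1.8e-5 * 298e-6 * 7.20e-11 / 6.40e-17
b = 6.03e-03 N*s/m


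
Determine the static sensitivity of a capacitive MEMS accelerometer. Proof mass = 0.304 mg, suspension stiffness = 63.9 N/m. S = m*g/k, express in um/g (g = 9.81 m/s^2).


Step 1: Convert mass: m = 0.304 mg = 3.04e-07 kg
Step 2: S = m * g / k = 3.04e-07 * 9.81 / 63.9
Step 3: S = 4.67e-08 m/g
Step 4: Convert to um/g: S = 0.047 um/g


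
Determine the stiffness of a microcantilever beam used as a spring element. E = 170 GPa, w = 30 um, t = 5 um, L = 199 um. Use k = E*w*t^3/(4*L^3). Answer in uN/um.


Step 1: Convert E to consistent units (1 GPa = 1000 uN/um^2).
E = 170 GPa = 170000 uN/um^2
Step 2: Compute t^3 = 5^3 = 125
Step 3: Compute L^3 = 199^3 = 7880599
Step 4: k = 170000 * 30 * 125 / (4 * 7880599)
k = 20.2237 uN/um


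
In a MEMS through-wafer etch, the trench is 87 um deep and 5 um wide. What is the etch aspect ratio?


Step 1: AR = depth / width
Step 2: AR = 87 / 5
AR = 17.4


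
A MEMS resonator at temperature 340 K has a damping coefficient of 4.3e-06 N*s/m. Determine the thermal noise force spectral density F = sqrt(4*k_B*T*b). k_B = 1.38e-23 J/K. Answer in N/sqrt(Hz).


Step 1: Compute 4 * k_B * T * b
= 4 * 1.38e-23 * 340 * 4.3e-06
= 8.0702e-26 N^2/Hz
Step 2: F_noise = sqrt(8.0702e-26)
F_noise = 2.84e-13 N/sqrt(Hz)


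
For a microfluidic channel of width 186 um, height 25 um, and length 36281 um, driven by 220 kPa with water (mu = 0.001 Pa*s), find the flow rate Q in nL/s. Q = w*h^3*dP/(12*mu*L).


Step 1: Convert all dimensions to SI (meters).
w = 186e-6 m, h = 25e-6 m, L = 36281e-6 m, dP = 220e3 Pa
Step 2: Q = w * h^3 * dP / (12 * mu * L)
Q = 186e-6 * (25e-6)^3 * 220e3 / (12 * 0.001 * 36281e-6) = 1.4685717e-09 m^3/s
Step 3: Convert Q from m^3/s to nL/s (1 m^3 = 1e12 nL, so multiply by 1e12).
Q = 1468.572 nL/s


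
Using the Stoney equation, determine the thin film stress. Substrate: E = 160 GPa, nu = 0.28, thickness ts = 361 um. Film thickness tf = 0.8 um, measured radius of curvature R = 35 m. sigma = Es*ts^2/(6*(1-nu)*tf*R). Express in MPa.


Step 1: Compute numerator: Es * ts^2 = 160 * 361^2 = 20851360 (GPa*um^2)
Step 2: Compute denominator (R in um): 6*(1-nu)*tf*R = 6*0.72*0.8*35e6 = 120960000.0 (um^2)
Step 3: sigma (GPa) = 20851360 / 120960000.0 = 1.72382e-01 GPa
Step 4: Convert to MPa (x1000): sigma = 172.4 MPa


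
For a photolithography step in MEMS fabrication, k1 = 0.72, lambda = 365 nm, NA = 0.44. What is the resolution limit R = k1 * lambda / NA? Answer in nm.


Step 1: Identify values: k1 = 0.72, lambda = 365 nm, NA = 0.44
Step 2: R = k1 * lambda / NA
R = 0.72 * 365 / 0.44
R = 597.3 nm


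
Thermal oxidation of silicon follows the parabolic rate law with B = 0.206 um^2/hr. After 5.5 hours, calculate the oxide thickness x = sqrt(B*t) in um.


Step 1: Compute B*t = 0.206 * 5.5 = 1.133
Step 2: x = sqrt(1.133)
x = 1.064 um


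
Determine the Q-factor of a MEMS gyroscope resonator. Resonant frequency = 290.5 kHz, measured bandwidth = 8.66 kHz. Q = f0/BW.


Step 1: Q = f0 / bandwidth
Step 2: Q = 290.5 / 8.66
Q = 33.5


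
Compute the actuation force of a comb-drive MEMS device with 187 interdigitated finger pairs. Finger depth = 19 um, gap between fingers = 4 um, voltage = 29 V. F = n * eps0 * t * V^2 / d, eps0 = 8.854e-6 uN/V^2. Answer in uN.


Step 1: Parameters: n=187, eps0=8.854e-6 uN/V^2, t=19 um, V=29 V, d=4 um
Step 2: V^2 = 841
Step 3: F = 187 * 8.854e-6 * 19 * 841 / 4
F = 6.614 uN


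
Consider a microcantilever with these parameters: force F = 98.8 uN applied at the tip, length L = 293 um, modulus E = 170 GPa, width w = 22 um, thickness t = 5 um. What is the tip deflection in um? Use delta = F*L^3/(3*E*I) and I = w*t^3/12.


Step 1: Calculate the second moment of area.
I = w * t^3 / 12 = 22 * 5^3 / 12 = 229.1667 um^4
Step 2: Convert E to consistent units (1 GPa = 1000 uN/um^2).
E = 170 GPa = 170000 uN/um^2
Step 3: Calculate tip deflection.
delta = F * L^3 / (3 * E * I)
delta = 98.8 * 293^3 / (3 * 170000 * 229.1667)
delta = 21.2637 um


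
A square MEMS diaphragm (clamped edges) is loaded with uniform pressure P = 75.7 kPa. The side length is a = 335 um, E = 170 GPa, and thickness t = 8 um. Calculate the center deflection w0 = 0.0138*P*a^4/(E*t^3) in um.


Step 1: Convert pressure to compatible units (E is in GPa, so P in GPa).
P = 75.7 kPa = 75.7e-6 GPa
Step 2: Compute numerator: 0.0138 * P * a^4.
a^4 = 335^4 = 12594450625
numerator = 0.0138 * 75.7e-6 * 12594450625 = 1.31569e+04
Step 3: Compute denominator: E * t^3 = 170 * 8^3 = 87040
Step 4: w0 = numerator / denominator = 1.31569e+04 / 87040 = 0.1512 um


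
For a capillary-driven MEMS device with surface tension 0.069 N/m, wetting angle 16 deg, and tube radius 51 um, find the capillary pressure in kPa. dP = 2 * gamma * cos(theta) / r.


Step 1: cos(16 deg) = 0.9613
Step 2: Convert r to m: r = 51e-6 m
Step 3: dP = 2 * 0.069 * 0.9613 / 51e-6 = 2601.2 Pa
Step 4: Convert Pa to kPa (divide by 1000).
dP = 2.6 kPa


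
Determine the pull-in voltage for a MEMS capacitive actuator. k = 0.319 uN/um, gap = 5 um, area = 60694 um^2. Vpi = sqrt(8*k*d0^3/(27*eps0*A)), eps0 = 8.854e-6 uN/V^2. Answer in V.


Step 1: Compute numerator: 8 * k * d0^3 = 8 * 0.319 * 5^3 = 319.0
Step 2: Compute denominator: 27 * eps0 * A = 27 * 8.854e-6 * 60694 = 14.509386
Step 3: Vpi = sqrt(319.0 / 14.509386)
Vpi = 4.69 V


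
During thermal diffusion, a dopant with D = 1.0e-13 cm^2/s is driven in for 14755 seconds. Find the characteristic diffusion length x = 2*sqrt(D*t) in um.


Step 1: Compute D*t = 1.0e-13 * 14755 = 1.4755e-09 cm^2
Step 2: sqrt(D*t) = 3.8412e-05 cm
Step 3: x = 2 * 3.8412e-05 cm = 7.6824e-05 cm
Step 4: Convert to um (1 cm = 1e4 um): x = 0.768 um


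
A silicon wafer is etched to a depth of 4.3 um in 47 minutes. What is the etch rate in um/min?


Step 1: Etch rate = depth / time
Step 2: rate = 4.3 / 47
rate = 0.091 um/min


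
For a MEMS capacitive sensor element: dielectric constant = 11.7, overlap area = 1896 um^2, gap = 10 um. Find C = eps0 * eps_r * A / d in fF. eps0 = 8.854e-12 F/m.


Step 1: Convert area to m^2: A = 1896e-12 m^2
Step 2: Convert gap to m: d = 10e-6 m
Step 3: C = eps0 * eps_r * A / d
C = 8.854e-12 * 11.7 * 1896e-12 / 10e-6
Step 4: Convert to fF (multiply by 1e15).
C = 19.64 fF


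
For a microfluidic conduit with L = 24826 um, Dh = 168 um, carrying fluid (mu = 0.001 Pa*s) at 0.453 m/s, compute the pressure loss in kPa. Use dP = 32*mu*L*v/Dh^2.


Step 1: Convert to SI: L = 24826e-6 m, Dh = 168e-6 m
Step 2: dP = 32 * 0.001 * 24826e-6 * 0.453 / (168e-6)^2
Step 3: dP = 12750.77 Pa
Step 4: Convert to kPa: dP = 12.75 kPa


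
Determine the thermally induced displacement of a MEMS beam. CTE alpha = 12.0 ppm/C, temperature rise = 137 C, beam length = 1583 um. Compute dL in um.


Step 1: Convert CTE: alpha = 12.0 ppm/C = 12.0e-6 /C
Step 2: dL = 12.0e-6 * 137 * 1583
dL = 2.6025 um


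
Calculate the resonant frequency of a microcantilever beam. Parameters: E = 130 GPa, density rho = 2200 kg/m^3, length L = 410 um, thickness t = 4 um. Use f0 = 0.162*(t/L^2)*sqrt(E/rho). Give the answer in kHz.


Step 1: Convert units to SI.
t_SI = 4e-6 m, L_SI = 410e-6 m
Step 2: Calculate sqrt(E/rho).
sqrt(130e9 / 2200) = 7687.06 m/s
Step 3: Compute f0.
f0 = 0.162 * 4e-6 / (410e-6)^2 * 7687.06 = 29632.5 Hz = 29.63 kHz


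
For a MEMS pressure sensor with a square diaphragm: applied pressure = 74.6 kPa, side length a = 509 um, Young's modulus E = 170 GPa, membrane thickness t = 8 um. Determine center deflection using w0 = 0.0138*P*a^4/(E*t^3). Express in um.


Step 1: Convert pressure to compatible units (E is in GPa, so P in GPa).
P = 74.6 kPa = 74.6e-6 GPa
Step 2: Compute numerator: 0.0138 * P * a^4.
a^4 = 509^4 = 67122964561
numerator = 0.0138 * 74.6e-6 * 67122964561 = 6.91017e+04
Step 3: Compute denominator: E * t^3 = 170 * 8^3 = 87040
Step 4: w0 = numerator / denominator = 6.91017e+04 / 87040 = 0.7939 um


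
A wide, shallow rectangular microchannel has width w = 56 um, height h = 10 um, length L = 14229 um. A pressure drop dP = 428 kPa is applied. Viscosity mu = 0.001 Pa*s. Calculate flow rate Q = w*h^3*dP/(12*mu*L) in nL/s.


Step 1: Convert all dimensions to SI (meters).
w = 56e-6 m, h = 10e-6 m, L = 14229e-6 m, dP = 428e3 Pa
Step 2: Q = w * h^3 * dP / (12 * mu * L)
Q = 56e-6 * (10e-6)^3 * 428e3 / (12 * 0.001 * 14229e-6) = 1.403706e-10 m^3/s
Step 3: Convert Q from m^3/s to nL/s (1 m^3 = 1e12 nL, so multiply by 1e12).
Q = 140.371 nL/s


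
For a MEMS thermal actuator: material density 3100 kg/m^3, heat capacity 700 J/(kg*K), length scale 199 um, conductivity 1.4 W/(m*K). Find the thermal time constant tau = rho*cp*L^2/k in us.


Step 1: Convert L to m: L = 199e-6 m
Step 2: L^2 = (199e-6)^2 = 3.9601e-08 m^2
Step 3: tau = 3100 * 700 * 3.9601e-08 / 1.4 = 6.138155e-02 s
Step 4: Convert to microseconds (multiply by 1e6).
tau = 61381.55 us


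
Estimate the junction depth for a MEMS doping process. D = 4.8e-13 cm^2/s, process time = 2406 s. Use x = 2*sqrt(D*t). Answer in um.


Step 1: Compute D*t = 4.8e-13 * 2406 = 1.15488e-09 cm^2
Step 2: sqrt(D*t) = 3.398e-05 cm
Step 3: x = 2 * 3.398e-05 cm = 6.796e-05 cm
Step 4: Convert to um (1 cm = 1e4 um): x = 0.68 um


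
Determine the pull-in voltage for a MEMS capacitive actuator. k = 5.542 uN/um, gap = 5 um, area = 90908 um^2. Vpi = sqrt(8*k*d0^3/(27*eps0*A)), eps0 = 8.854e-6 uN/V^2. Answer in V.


Step 1: Compute numerator: 8 * k * d0^3 = 8 * 5.542 * 5^3 = 5542.0
Step 2: Compute denominator: 27 * eps0 * A = 27 * 8.854e-6 * 90908 = 21.732285
Step 3: Vpi = sqrt(5542.0 / 21.732285)
Vpi = 15.97 V


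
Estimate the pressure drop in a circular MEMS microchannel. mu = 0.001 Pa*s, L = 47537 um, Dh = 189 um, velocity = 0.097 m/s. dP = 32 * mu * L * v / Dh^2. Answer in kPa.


Step 1: Convert to SI: L = 47537e-6 m, Dh = 189e-6 m
Step 2: dP = 32 * 0.001 * 47537e-6 * 0.097 / (189e-6)^2
Step 3: dP = 4130.76 Pa
Step 4: Convert to kPa: dP = 4.13 kPa


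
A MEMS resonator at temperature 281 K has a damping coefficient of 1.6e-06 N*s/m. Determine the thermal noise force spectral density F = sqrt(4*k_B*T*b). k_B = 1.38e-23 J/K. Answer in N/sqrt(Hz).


Step 1: Compute 4 * k_B * T * b
= 4 * 1.38e-23 * 281 * 1.6e-06
= 2.4818e-26 N^2/Hz
Step 2: F_noise = sqrt(2.4818e-26)
F_noise = 1.58e-13 N/sqrt(Hz)


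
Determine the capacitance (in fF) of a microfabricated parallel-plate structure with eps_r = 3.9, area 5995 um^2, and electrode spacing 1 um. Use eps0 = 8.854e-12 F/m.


Step 1: Convert area to m^2: A = 5995e-12 m^2
Step 2: Convert gap to m: d = 1e-6 m
Step 3: C = eps0 * eps_r * A / d
C = 8.854e-12 * 3.9 * 5995e-12 / 1e-6
Step 4: Convert to fF (multiply by 1e15).
C = 207.01 fF


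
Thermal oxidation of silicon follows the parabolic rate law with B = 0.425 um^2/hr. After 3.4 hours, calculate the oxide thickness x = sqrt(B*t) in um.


Step 1: Compute B*t = 0.425 * 3.4 = 1.445
Step 2: x = sqrt(1.445)
x = 1.202 um


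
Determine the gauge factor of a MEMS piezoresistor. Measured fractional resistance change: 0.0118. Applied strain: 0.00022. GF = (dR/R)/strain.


Step 1: Identify values.
dR/R = 0.0118, strain = 0.00022
Step 2: GF = (dR/R) / strain = 0.0118 / 0.00022
GF = 53.6


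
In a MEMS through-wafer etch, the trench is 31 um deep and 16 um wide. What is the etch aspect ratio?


Step 1: AR = depth / width
Step 2: AR = 31 / 16
AR = 1.9


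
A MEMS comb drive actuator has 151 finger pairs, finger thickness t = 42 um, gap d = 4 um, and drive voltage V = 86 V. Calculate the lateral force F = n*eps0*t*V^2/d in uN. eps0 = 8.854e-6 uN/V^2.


Step 1: Parameters: n=151, eps0=8.854e-6 uN/V^2, t=42 um, V=86 V, d=4 um
Step 2: V^2 = 7396
Step 3: F = 151 * 8.854e-6 * 42 * 7396 / 4
F = 103.825 uN


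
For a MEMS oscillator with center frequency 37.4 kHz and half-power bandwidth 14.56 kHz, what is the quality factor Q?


Step 1: Q = f0 / bandwidth
Step 2: Q = 37.4 / 14.56
Q = 2.6


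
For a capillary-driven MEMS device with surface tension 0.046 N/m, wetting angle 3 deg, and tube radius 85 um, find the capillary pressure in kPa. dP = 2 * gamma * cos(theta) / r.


Step 1: cos(3 deg) = 0.9986
Step 2: Convert r to m: r = 85e-6 m
Step 3: dP = 2 * 0.046 * 0.9986 / 85e-6 = 1080.8 Pa
Step 4: Convert Pa to kPa (divide by 1000).
dP = 1.08 kPa


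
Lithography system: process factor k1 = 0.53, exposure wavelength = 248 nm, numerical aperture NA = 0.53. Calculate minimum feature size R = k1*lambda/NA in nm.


Step 1: Identify values: k1 = 0.53, lambda = 248 nm, NA = 0.53
Step 2: R = k1 * lambda / NA
R = 0.53 * 248 / 0.53
R = 248.0 nm
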